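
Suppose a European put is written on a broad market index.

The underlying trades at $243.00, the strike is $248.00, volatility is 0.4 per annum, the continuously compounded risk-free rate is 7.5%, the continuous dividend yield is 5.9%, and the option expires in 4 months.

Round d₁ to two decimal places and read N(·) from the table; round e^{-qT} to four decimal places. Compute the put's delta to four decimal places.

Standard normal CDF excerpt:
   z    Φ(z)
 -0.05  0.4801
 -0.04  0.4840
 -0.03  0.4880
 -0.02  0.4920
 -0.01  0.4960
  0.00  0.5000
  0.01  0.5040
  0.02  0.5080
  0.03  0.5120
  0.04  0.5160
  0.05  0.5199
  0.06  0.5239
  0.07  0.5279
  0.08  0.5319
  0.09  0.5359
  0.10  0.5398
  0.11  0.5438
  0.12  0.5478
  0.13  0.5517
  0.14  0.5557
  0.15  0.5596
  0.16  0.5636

σ√T = 0.4·√0.3333 = 0.2309
d₁ = [ln(243/248) + (0.075 − 0.059 + ½·0.4²)·0.3333] / (σ√T) = (-0.0204 + 0.0320) / 0.2309 = 0.0504 ⇒ 0.05
N(d₁) = N(0.05) = 0.5199
Δ_put = e^(−qT)·(N(d₁) − 1) = 0.9805·(0.5199 − 1) = -0.4707

-0.4707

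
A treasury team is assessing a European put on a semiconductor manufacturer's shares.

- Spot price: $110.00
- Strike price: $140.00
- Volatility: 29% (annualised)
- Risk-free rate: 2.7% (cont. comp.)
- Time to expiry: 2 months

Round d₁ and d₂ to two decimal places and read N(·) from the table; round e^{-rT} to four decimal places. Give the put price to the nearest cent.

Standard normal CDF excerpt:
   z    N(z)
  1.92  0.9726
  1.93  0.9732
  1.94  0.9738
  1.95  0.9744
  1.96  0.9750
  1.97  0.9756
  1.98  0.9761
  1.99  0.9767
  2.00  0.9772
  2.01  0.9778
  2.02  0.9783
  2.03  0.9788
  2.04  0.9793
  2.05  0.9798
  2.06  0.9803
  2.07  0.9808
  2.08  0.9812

σ√T = 0.29·√0.1667 = 0.1184
d₁ = [ln(110/140) + (0.027 + 0.29²/2)·0.1667] / 0.1184 = [-0.2412 + 0.0115] / 0.1184 = -1.9398 ⇒ -1.94
d₂ = d₁ − σ√T = -1.9398 − 0.1184 = -2.0582 ⇒ -2.06
e^(−rT) = e^(−0.027·0.1667) = 0.9955
N(−d₂) = N(2.06) = 0.9803;  N(−d₁) = N(1.94) = 0.9738
P = 140·0.9955·0.9803 − 110·0.9738 = 136.6244 − 107.1180 = 29.5064

$29.51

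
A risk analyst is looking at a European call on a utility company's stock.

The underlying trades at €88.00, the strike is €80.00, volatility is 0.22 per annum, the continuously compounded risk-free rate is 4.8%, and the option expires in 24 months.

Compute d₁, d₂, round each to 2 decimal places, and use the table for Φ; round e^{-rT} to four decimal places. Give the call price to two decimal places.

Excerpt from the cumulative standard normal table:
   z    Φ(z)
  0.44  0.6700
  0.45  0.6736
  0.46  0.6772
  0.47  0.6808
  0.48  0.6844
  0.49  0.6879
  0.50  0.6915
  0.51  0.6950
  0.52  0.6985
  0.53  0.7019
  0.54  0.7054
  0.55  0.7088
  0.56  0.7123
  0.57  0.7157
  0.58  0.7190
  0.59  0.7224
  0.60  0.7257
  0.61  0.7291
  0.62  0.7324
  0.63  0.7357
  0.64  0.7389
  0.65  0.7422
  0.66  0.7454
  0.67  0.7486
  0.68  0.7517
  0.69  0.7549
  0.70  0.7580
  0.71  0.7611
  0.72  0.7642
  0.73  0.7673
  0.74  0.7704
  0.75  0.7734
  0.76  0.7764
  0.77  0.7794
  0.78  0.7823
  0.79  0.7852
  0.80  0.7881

€19.37

σ√T = 0.22·√2 = 0.3111
d₁ = [ln(88/80) + (0.048 + ½·0.22²)·2] / (σ√T) = (0.0953 + 0.1444) / 0.3111 = 0.7705 ≈ 0.77
d₂ = 0.7705 − 0.3111 = 0.4593 ≈ 0.46
e^(−rT) = e^(−0.048·2) = 0.9085
N(d₁) = N(0.77) = 0.7794;  N(d₂) = N(0.46) = 0.6772
C = 88·0.7794 − 80·0.9085·0.6772 = 68.5872 − 49.2189 = 19.3683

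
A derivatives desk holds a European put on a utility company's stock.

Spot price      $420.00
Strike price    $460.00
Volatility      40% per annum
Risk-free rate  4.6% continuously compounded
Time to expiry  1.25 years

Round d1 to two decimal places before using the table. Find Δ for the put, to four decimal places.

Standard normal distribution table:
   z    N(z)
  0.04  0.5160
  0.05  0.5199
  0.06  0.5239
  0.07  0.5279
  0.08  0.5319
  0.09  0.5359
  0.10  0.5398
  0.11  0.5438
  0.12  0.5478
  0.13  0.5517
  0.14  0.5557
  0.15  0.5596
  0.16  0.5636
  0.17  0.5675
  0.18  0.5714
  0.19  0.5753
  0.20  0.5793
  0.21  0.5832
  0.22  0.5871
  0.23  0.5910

-0.4404

T = 1.25;  σ√T = 0.4472
d₁ = [ln(420/460) + (0.046 + 0.4²/2)·1.25] / 0.4472 = [-0.0910 + 0.1575] / 0.4472 = 0.1488 ≈ 0.15
N(d₁) = N(0.15) = 0.5596
Δ_put = N(d₁) − 1 = 0.5596 − 1 = -0.4404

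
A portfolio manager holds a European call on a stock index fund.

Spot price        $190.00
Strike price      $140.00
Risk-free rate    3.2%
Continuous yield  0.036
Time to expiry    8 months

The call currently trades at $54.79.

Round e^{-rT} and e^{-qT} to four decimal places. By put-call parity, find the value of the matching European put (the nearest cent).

e^(−qT) = e^(−0.036·0.6667) = 0.9763;  e^(−rT) = e^(−0.032·0.6667) = 0.9789
Put-call parity: C − P = S·e^(−qT) − K·e^(−rT) = 190·0.9763 − 140·0.9789 = 185.4970 − 137.0460 = 48.4510
P = C − (C − P) = 54.79 − (48.4510) = 6.3390

$6.34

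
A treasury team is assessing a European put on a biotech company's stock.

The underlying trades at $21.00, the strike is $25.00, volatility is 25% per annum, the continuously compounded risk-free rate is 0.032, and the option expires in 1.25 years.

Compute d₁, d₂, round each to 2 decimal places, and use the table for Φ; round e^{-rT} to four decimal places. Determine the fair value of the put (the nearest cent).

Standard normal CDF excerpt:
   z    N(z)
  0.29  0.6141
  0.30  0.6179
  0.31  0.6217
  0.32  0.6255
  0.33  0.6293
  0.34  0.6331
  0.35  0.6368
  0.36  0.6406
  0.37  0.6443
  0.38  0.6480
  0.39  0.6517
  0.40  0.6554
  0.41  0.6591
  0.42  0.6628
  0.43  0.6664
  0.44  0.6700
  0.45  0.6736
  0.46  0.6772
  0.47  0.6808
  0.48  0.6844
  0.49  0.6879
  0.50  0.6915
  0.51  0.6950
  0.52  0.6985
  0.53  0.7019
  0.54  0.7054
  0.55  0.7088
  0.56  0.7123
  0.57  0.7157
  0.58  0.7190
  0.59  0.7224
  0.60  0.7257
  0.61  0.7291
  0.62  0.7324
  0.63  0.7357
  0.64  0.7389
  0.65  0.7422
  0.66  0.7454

T = 1.25;  σ√T = 0.2795
d₁ = [ln(21/25) + (0.032 + ½·0.25²)·1.25] / (σ√T) = (-0.1744 + 0.0791) / 0.2795 = -0.3409 which rounds to -0.34
d₂ = -0.3409 − 0.2795 = -0.6204 which rounds to -0.62
exp(−rT) = exp(−0.032·1.25) = 0.9608
P = 25·0.9608·N(0.62) − 21·N(0.34) = 25·0.9608·0.7324 − 21·0.6331 = 17.5922 − 13.2951 = 4.2971

$4.30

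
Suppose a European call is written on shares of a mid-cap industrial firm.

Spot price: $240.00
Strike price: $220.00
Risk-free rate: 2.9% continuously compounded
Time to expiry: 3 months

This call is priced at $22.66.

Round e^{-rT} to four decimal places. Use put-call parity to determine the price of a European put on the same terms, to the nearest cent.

$1.08

e^(−rT) = e^(−0.029·0.25) = 0.9928
Put-call parity: C − P = S − K·e^(−rT) = 240 − 220·0.9928 = 240 − 218.4160 = 21.5840
P = C − (C − P) = 22.66 − (21.5840) = 1.0760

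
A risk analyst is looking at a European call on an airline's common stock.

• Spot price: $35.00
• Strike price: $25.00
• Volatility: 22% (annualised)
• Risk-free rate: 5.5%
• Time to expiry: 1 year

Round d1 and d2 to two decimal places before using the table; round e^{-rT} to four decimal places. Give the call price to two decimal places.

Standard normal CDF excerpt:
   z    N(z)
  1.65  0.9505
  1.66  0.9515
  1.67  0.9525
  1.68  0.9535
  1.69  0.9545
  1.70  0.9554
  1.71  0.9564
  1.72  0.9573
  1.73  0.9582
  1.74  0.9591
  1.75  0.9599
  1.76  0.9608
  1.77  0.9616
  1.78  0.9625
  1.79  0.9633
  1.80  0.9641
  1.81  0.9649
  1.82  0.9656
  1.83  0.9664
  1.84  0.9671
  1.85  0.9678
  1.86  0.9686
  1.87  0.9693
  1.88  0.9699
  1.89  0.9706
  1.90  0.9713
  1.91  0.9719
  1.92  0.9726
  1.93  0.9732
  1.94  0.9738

$11.43

σ√T = 0.22 × 1.0000 = 0.2200
d₁ = [ln(35/25) + (0.055 + ½·0.22²)·1] / (σ√T) = (0.3365 + 0.0792) / 0.2200 = 1.8894 which rounds to 1.89
d₂ = 1.8894 − 0.2200 = 1.6694 which rounds to 1.67
e^(−rT) = e^(−0.055·1) = 0.9465
N(d₁) = N(1.89) = 0.9706;  N(d₂) = N(1.67) = 0.9525
C = 35·0.9706 − 25·0.9465·0.9525 = 33.9710 − 22.5385 = 11.4325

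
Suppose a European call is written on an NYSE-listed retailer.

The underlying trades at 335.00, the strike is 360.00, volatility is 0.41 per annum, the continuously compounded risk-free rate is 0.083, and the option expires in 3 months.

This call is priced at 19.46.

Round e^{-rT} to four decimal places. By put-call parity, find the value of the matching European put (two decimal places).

37.08

e^(−rT) = e^(−0.083·0.25) = 0.9795
Put-call parity: C − P = S − K·e^(−rT) = 335 − 360·0.9795 = 335 − 352.6200 = -17.6200
P = C − (C − P) = 19.46 − (-17.6200) = 37.0800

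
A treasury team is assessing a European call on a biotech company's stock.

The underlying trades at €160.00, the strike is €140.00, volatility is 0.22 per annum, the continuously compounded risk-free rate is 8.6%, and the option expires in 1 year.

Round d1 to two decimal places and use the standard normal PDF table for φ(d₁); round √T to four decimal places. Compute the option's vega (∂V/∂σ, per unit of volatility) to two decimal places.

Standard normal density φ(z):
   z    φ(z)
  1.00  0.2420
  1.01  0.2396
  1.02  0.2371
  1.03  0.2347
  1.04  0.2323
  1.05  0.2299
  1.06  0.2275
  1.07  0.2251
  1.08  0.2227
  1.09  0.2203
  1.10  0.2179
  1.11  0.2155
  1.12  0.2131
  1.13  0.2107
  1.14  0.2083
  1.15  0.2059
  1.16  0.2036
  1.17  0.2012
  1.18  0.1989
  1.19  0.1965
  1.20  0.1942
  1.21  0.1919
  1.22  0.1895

34.48

σ√T = 0.22·√1 = 0.2200
ln(S/K) + (r + σ²/2)T = ln(160/140) + (0.086 + 0.22²/2)·1 = 0.1335 + 0.1102 = 0.2437
d₁ = 0.2437 / 0.2200 = 1.1079 ⇒ 1.11
√T = √1 = 1.0000
φ(d₁) = φ(1.11) = 0.2155
vega = S·φ(d₁)·√T = 160·0.2155·1.0000 = 34.4800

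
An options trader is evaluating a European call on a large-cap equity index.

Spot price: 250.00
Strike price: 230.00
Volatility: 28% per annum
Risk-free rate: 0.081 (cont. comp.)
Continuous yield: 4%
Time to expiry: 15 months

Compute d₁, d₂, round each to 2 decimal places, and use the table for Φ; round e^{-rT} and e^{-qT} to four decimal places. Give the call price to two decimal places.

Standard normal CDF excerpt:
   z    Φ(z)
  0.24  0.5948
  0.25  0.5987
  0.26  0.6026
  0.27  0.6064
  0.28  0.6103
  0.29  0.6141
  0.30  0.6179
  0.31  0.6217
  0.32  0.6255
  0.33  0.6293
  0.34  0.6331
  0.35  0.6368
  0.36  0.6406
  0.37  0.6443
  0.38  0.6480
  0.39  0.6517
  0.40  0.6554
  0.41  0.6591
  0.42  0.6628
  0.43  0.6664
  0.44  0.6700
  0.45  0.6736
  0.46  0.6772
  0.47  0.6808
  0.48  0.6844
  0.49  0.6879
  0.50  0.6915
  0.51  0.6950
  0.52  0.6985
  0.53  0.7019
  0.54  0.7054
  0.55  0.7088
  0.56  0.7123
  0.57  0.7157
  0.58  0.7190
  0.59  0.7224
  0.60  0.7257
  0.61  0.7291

T = 1.25;  σ√T = 0.3130
d₁ = [ln(250/230) + (0.081 − 0.04 + ½·0.28²)·1.25] / (σ√T) = (0.0834 + 0.1003) / 0.3130 = 0.5866 → 0.59
d₂ = 0.5866 − 0.3130 = 0.2735 → 0.27
exp(−qT) = exp(−0.04·1.25) = 0.9512;  exp(−rT) = exp(−0.081·1.25) = 0.9037
N(d₁) = N(0.59) = 0.7224;  N(d₂) = N(0.27) = 0.6064
C = 250·0.9512·0.7224 − 230·0.9037·0.6064 = 171.7867 − 126.0408 = 45.7459

45.75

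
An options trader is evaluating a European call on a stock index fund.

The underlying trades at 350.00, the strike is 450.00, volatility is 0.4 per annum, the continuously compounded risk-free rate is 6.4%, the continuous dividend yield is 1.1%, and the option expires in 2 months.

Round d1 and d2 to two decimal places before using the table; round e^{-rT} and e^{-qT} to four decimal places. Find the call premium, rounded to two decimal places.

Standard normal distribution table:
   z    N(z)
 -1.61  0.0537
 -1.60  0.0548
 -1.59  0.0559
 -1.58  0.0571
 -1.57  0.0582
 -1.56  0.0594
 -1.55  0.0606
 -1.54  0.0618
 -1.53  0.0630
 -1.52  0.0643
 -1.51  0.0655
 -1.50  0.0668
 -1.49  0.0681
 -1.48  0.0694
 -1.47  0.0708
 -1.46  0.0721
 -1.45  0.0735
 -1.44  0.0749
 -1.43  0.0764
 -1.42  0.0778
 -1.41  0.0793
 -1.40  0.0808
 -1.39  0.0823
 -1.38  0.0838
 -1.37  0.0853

T = 0.1667;  σ√T = 0.1633
ln(S/K) + (r − q + σ²/2)T = ln(350/450) + (0.064 − 0.011 + 0.4²/2)·0.1667 = -0.2513 + 0.0222 = -0.2291
d₁ = -0.2291 / 0.1633 = -1.4032 → -1.40
d₂ = d₁ − σ√T = -1.4032 − 0.1633 = -1.5665 → -1.57
exp(−qT) = exp(−0.011·0.1667) = 0.9982;  exp(−rT) = exp(−0.064·0.1667) = 0.9894
N(d₁) = N(-1.40) = 0.0808;  N(d₂) = N(-1.57) = 0.0582
C = 350·0.9982·0.0808 − 450·0.9894·0.0582 = 28.2291 − 25.9124 = 2.3167

2.32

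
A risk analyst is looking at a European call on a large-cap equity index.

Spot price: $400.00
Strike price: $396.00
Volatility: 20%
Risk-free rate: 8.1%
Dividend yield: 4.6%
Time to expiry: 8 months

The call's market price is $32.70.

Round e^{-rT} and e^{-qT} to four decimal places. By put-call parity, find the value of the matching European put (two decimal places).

exp(−qT) = exp(−0.046·0.6667) = 0.9698;  exp(−rT) = exp(−0.081·0.6667) = 0.9474
Put-call parity: C − P = S·e^(−qT) − K·e^(−rT) = 400·0.9698 − 396·0.9474 = 387.9200 − 375.1704 = 12.7496
P = C − (C − P) = 32.70 − (12.7496) = 19.9504

$19.95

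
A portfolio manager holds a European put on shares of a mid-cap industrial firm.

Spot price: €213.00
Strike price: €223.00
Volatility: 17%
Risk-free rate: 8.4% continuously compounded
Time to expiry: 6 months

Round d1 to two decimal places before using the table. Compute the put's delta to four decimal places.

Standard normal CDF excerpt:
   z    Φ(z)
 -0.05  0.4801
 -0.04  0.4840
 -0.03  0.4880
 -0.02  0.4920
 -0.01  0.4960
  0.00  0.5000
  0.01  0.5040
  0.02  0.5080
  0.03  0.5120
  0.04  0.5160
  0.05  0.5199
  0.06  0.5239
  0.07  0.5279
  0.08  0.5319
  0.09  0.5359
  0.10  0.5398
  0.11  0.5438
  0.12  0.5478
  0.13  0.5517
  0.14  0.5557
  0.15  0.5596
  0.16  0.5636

σ√T = 0.17·√0.5 = 0.1202
d₁ = [ln(213/223) + (0.084 + 0.17²/2)·0.5] / 0.1202 = [-0.0459 + 0.0492] / 0.1202 = 0.0278 → 0.03
N(d₁) = N(0.03) = 0.5120
Δ_put = N(d₁) − 1 = 0.5120 − 1 = -0.4880

-0.4880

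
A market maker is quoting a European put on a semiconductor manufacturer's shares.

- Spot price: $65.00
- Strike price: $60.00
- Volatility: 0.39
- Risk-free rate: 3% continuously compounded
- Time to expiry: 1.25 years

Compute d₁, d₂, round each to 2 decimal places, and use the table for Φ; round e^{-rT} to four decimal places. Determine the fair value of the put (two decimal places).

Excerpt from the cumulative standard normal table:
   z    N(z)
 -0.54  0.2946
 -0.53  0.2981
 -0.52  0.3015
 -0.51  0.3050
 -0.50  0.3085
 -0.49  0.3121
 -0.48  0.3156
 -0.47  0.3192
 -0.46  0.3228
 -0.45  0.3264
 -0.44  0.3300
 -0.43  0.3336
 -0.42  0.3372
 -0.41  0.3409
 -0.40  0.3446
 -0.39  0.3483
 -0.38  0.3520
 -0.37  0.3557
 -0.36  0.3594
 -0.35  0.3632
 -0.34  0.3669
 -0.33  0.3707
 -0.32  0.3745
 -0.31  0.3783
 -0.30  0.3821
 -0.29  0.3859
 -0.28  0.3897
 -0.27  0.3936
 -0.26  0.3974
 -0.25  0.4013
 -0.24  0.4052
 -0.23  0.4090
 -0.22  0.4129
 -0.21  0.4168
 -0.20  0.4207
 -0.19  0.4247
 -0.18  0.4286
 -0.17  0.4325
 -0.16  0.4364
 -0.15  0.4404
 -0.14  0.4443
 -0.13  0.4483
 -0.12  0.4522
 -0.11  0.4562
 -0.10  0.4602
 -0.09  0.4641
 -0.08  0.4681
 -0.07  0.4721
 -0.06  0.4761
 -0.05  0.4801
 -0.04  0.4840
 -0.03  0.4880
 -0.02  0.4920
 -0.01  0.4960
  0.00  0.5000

σ√T = 0.39 × 1.1180 = 0.4360
d₁ = [ln(65/60) + (0.03 + 0.39²/2)·1.25] / 0.4360 = [0.0800 + 0.1326] / 0.4360 = 0.4876 which rounds to 0.49
d₂ = d₁ − σ√T = 0.4876 − 0.4360 = 0.0516 which rounds to 0.05
exp(−rT) = exp(−0.03·1.25) = 0.9632
N(−d₂) = N(-0.05) = 0.4801;  N(−d₁) = N(-0.49) = 0.3121
P = 60·0.9632·0.4801 − 65·0.3121 = 27.7459 − 20.2865 = 7.4594

$7.46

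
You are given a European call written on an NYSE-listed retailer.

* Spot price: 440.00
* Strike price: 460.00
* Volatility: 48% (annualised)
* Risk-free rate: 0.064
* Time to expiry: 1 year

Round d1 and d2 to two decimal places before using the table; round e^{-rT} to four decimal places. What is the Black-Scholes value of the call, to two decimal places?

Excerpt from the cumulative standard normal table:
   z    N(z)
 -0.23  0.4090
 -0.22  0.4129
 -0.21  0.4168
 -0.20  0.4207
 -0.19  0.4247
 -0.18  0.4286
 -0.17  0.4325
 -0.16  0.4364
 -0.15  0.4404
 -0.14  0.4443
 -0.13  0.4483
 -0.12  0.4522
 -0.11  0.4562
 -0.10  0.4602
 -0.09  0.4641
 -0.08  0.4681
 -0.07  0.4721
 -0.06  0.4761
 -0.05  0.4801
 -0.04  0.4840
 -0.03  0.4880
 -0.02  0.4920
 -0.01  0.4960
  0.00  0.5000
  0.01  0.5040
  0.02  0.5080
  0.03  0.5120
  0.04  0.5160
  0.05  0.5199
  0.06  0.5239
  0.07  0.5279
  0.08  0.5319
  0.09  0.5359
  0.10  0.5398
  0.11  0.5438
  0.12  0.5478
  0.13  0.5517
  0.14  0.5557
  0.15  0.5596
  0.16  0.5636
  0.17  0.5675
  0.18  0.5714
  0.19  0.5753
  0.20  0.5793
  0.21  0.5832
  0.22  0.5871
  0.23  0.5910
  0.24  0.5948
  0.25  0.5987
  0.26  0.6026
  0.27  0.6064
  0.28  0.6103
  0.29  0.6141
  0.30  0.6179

σ√T = 0.48·√1 = 0.4800
d₁ = [ln(440/460) + (0.064 + ½·0.48²)·1] / (σ√T) = (-0.0445 + 0.1792) / 0.4800 = 0.2807 ⇒ 0.28
d₂ = 0.2807 − 0.4800 = -0.1993 ⇒ -0.20
exp(−rT) = exp(−0.064·1) = 0.9380
N(d₁) = N(0.28) = 0.6103;  N(d₂) = N(-0.20) = 0.4207
C = 440·0.6103 − 460·0.9380·0.4207 = 268.5320 − 181.5236 = 87.0084

87.01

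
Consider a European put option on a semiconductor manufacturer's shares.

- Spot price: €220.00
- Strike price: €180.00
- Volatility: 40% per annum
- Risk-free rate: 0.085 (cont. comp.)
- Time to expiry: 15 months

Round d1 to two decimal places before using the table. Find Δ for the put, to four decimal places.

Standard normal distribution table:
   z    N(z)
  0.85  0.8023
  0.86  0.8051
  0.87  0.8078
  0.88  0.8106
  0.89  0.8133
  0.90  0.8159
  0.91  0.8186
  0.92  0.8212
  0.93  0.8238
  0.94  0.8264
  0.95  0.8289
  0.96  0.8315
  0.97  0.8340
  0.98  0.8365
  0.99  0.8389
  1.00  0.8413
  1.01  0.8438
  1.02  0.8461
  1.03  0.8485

-0.1814

σ√T = 0.4 × 1.1180 = 0.4472
ln(S/K) + (r + σ²/2)T = ln(220/180) + (0.085 + 0.4²/2)·1.25 = 0.2007 + 0.2063 = 0.4069
d₁ = 0.4069 / 0.4472 = 0.9099 ≈ 0.91
N(d₁) = N(0.91) = 0.8186
Δ_put = N(d₁) − 1 = 0.8186 − 1 = -0.1814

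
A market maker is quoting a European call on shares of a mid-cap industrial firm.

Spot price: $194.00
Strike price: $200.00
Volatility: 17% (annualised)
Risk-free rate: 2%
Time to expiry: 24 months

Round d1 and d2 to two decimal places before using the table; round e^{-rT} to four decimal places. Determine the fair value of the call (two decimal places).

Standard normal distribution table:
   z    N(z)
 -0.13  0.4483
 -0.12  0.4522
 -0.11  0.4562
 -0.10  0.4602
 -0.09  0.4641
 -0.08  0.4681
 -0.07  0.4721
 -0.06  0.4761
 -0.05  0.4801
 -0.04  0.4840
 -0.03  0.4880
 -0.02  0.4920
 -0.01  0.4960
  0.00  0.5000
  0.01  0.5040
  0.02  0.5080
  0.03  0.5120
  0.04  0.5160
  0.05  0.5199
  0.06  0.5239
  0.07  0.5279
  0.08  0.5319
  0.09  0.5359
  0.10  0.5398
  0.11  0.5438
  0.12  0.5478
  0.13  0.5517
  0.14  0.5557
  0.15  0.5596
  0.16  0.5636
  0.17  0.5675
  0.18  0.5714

σ√T = 0.17·√2 = 0.2404
d₁ = [ln(194/200) + (0.02 + ½·0.17²)·2] / (σ√T) = (-0.0305 + 0.0689) / 0.2404 = 0.1599 ≈ 0.16
d₂ = 0.1599 − 0.2404 = -0.0805 ≈ -0.08
e^(−rT) = e^(−0.02·2) = 0.9608
N(d₁) = N(0.16) = 0.5636;  N(d₂) = N(-0.08) = 0.4681
C = 194·0.5636 − 200·0.9608·0.4681 = 109.3384 − 89.9501 = 19.3883

$19.39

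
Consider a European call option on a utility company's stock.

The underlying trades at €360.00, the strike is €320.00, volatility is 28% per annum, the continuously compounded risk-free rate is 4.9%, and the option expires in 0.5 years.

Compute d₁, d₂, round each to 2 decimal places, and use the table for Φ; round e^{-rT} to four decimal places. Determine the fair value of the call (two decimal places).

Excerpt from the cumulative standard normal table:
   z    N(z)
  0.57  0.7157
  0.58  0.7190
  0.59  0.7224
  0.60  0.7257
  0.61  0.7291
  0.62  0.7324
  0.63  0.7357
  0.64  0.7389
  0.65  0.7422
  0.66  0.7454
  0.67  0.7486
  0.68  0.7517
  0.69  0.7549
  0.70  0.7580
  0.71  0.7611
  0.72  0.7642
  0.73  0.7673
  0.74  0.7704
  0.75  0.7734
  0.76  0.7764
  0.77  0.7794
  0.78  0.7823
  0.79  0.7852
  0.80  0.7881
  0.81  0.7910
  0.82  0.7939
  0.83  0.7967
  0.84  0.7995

€57.11

T = 0.5;  σ√T = 0.1980
d₁ = [ln(360/320) + (0.049 + 0.28²/2)·0.5] / 0.1980 = [0.1178 + 0.0441] / 0.1980 = 0.8176 → 0.82
d₂ = d₁ − σ√T = 0.8176 − 0.1980 = 0.6196 → 0.62
e^(−rT) = e^(−0.049·0.5) = 0.9758
C = 360·N(0.82) − 320·0.9758·N(0.62) = 360·0.7939 − 320·0.9758·0.7324 = 285.8040 − 228.6963 = 57.1077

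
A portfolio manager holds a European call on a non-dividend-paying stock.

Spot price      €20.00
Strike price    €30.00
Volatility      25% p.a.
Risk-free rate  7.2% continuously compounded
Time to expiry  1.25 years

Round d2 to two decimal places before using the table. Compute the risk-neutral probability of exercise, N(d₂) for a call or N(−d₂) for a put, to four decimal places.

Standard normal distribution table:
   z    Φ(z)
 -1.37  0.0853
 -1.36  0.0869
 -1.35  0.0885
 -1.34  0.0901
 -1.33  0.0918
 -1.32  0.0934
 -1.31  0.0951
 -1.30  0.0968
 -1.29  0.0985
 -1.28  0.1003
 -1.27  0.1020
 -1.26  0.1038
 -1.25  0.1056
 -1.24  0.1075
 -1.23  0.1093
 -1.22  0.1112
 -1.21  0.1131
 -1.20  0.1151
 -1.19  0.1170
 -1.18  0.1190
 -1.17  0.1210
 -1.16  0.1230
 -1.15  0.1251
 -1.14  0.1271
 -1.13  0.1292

0.1020

T = 1.25;  σ√T = 0.2795
ln(S/K) + (r + σ²/2)T = ln(20/30) + (0.072 + 0.25²/2)·1.25 = -0.4055 + 0.1291 = -0.2764
d₁ = -0.2764 / 0.2795 = -0.9889 which rounds to -0.99
d₂ = d₁ − σ√T = -0.9889 − 0.2795 = -1.2684 which rounds to -1.27
Risk-neutral Pr[S_T > K] = N(d₂) = N(-1.27) = 0.1020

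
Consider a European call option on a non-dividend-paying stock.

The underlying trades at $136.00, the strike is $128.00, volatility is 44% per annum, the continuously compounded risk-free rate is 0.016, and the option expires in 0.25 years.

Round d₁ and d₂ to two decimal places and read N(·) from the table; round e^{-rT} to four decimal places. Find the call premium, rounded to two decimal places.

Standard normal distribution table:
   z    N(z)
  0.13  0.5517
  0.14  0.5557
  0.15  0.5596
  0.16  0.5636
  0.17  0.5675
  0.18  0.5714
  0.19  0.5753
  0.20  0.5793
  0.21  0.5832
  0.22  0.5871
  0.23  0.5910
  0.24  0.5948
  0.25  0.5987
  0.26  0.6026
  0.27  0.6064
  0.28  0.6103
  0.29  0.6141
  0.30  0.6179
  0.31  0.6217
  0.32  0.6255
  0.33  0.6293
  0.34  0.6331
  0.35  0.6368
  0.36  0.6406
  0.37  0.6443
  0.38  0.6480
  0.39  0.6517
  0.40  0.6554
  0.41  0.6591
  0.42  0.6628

$16.29

σ√T = 0.44 × 0.5000 = 0.2200
d₁ = [ln(136/128) + (0.016 + 0.44²/2)·0.25] / 0.2200 = [0.0606 + 0.0282] / 0.2200 = 0.4037 which rounds to 0.40
d₂ = d₁ − σ√T = 0.4037 − 0.2200 = 0.1837 which rounds to 0.18
exp(−rT) = exp(−0.016·0.25) = 0.9960
N(d₁) = N(0.40) = 0.6554;  N(d₂) = N(0.18) = 0.5714
C = 136·0.6554 − 128·0.9960·0.5714 = 89.1344 − 72.8466 = 16.2878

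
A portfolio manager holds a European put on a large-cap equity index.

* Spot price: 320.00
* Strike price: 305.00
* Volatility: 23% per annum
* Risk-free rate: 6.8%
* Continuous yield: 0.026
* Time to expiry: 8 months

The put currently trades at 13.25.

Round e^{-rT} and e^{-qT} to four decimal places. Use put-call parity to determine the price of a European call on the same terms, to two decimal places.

e^(−qT) = e^(−0.026·0.6667) = 0.9828;  e^(−rT) = e^(−0.068·0.6667) = 0.9557
Put-call parity: C − P = S·e^(−qT) − K·e^(−rT) = 320·0.9828 − 305·0.9557 = 314.4960 − 291.4885 = 23.0075
C = P + (C − P) = 13.25 + (23.0075) = 36.2575

36.26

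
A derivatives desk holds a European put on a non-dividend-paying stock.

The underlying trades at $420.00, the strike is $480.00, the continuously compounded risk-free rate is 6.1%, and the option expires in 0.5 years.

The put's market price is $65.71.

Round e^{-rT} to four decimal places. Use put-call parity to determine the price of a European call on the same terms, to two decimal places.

$20.11

exp(−rT) = exp(−0.061·0.5) = 0.9700
Put-call parity: C − P = S − K·e^(−rT) = 420 − 480·0.9700 = 420 − 465.6000 = -45.6000
C = P + (C − P) = 65.71 + (-45.6000) = 20.1100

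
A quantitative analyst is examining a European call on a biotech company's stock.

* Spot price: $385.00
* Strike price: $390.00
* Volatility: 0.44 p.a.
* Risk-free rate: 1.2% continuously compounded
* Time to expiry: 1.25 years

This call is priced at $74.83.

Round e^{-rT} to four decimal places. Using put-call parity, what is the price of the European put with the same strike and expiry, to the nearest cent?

$74.02

exp(−rT) = exp(−0.012·1.25) = 0.9851
Put-call parity: C − P = S − K·e^(−rT) = 385 − 390·0.9851 = 385 − 384.1890 = 0.8110
P = C − (C − P) = 74.83 − (0.8110) = 74.0190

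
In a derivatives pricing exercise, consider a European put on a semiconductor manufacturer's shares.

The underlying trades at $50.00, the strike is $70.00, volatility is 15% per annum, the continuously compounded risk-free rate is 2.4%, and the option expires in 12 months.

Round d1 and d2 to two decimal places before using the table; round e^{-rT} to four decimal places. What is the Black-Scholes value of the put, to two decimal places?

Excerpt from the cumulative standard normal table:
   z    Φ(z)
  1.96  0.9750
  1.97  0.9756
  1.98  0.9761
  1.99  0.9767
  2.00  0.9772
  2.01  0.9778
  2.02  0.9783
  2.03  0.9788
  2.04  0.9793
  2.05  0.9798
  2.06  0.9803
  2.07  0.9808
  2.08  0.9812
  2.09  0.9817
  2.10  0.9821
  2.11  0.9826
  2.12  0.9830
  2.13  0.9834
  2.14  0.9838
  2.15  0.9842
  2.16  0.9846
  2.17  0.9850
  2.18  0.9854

$18.40

T = 1;  σ√T = 0.1500
d₁ = [ln(50/70) + (0.024 + 0.15²/2)·1] / 0.1500 = [-0.3365 + 0.0353] / 0.1500 = -2.0081 which rounds to -2.01
d₂ = d₁ − σ√T = -2.0081 − 0.1500 = -2.1581 which rounds to -2.16
e^(−rT) = e^(−0.024·1) = 0.9763
P = 70·0.9763·N(2.16) − 50·N(2.01) = 70·0.9763·0.9846 − 50·0.9778 = 67.2885 − 48.8900 = 18.3985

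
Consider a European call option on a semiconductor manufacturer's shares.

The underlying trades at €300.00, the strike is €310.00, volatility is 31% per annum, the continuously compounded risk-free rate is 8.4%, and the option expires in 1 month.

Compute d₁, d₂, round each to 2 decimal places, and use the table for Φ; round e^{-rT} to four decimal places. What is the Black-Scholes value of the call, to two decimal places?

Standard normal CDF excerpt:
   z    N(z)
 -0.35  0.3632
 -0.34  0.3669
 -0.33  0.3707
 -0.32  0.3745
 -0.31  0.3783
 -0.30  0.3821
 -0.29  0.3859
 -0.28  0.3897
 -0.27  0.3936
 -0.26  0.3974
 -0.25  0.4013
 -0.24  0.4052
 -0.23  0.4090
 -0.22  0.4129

€7.45

σ√T = 0.31·√0.08333 = 0.0895
d₁ = [ln(300/310) + (0.084 + ½·0.31²)·0.08333] / (σ√T) = (-0.0328 + 0.0110) / 0.0895 = -0.2434 ⇒ -0.24
d₂ = -0.2434 − 0.0895 = -0.3329 ⇒ -0.33
e^(−rT) = e^(−0.084·0.08333) = 0.9930
C = 300·N(-0.24) − 310·0.9930·N(-0.33) = 300·0.4052 − 310·0.9930·0.3707 = 121.5600 − 114.1126 = 7.4474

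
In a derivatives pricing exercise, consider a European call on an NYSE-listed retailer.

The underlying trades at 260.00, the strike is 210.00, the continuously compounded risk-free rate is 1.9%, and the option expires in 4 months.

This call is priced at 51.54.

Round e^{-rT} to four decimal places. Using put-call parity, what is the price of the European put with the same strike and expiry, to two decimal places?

exp(−rT) = exp(−0.019·0.3333) = 0.9937
Put-call parity: C − P = S − K·e^(−rT) = 260 − 210·0.9937 = 260 − 208.6770 = 51.3230
P = C − (C − P) = 51.54 − (51.3230) = 0.2170

0.22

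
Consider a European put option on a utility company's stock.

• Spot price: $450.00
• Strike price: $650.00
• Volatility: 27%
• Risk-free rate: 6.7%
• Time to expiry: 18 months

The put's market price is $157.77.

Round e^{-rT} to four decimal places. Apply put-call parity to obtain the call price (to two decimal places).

$19.91

e^(−rT) = e^(−0.067·1.5) = 0.9044
Put-call parity: C − P = S − K·e^(−rT) = 450 − 650·0.9044 = 450 − 587.8600 = -137.8600
C = P + (C − P) = 157.77 + (-137.8600) = 19.9100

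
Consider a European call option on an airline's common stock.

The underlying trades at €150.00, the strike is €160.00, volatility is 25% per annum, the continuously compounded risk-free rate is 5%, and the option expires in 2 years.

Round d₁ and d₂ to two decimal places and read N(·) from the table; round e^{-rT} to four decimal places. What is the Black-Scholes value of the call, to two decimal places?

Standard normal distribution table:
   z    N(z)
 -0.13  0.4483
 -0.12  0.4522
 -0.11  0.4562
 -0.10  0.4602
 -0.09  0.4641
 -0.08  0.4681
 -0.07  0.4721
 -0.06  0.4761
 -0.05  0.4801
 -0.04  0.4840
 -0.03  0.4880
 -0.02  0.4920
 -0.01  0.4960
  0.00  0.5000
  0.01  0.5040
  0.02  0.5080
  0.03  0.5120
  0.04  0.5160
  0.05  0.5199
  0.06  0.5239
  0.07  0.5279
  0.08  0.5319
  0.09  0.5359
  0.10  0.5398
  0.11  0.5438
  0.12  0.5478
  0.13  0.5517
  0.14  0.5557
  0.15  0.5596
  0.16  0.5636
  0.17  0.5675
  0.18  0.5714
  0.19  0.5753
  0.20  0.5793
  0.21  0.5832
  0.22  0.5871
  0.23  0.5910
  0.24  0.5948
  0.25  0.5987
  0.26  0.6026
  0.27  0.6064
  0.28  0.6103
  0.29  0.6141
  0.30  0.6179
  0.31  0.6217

T = 2;  σ√T = 0.3536
d₁ = [ln(150/160) + (0.05 + ½·0.25²)·2] / (σ√T) = (-0.0645 + 0.1625) / 0.3536 = 0.2771 → 0.28
d₂ = 0.2771 − 0.3536 = -0.0765 → -0.08
e^(−rT) = e^(−0.05·2) = 0.9048
C = 150·N(0.28) − 160·0.9048·N(-0.08) = 150·0.6103 − 160·0.9048·0.4681 = 91.5450 − 67.7659 = 23.7791

€23.78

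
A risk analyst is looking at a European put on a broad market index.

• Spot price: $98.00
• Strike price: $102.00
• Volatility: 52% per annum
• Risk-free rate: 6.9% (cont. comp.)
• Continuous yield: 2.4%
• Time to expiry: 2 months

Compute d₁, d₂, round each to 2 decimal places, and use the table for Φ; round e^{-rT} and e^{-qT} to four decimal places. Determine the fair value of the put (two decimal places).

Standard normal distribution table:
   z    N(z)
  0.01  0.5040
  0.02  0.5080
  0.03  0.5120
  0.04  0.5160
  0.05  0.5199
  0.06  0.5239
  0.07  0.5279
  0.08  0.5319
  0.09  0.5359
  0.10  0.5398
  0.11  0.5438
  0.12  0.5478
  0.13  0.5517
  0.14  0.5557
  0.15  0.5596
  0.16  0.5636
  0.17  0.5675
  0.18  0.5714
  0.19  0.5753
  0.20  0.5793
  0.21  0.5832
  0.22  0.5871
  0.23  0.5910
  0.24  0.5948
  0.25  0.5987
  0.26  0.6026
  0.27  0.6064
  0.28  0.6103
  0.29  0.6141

$10.02

σ√T = 0.52 × 0.4082 = 0.2123
d₁ = [ln(98/102) + (0.069 − 0.024 + 0.52²/2)·0.1667] / 0.2123 = [-0.0400 + 0.0300] / 0.2123 = -0.0470 ≈ -0.05
d₂ = d₁ − σ√T = -0.0470 − 0.2123 = -0.2593 ≈ -0.26
e^(−qT) = e^(−0.024·0.1667) = 0.9960;  e^(−rT) = e^(−0.069·0.1667) = 0.9886
P = 102·0.9886·N(0.26) − 98·0.9960·N(0.05) = 102·0.9886·0.6026 − 98·0.9960·0.5199 = 60.7645 − 50.7464 = 10.0181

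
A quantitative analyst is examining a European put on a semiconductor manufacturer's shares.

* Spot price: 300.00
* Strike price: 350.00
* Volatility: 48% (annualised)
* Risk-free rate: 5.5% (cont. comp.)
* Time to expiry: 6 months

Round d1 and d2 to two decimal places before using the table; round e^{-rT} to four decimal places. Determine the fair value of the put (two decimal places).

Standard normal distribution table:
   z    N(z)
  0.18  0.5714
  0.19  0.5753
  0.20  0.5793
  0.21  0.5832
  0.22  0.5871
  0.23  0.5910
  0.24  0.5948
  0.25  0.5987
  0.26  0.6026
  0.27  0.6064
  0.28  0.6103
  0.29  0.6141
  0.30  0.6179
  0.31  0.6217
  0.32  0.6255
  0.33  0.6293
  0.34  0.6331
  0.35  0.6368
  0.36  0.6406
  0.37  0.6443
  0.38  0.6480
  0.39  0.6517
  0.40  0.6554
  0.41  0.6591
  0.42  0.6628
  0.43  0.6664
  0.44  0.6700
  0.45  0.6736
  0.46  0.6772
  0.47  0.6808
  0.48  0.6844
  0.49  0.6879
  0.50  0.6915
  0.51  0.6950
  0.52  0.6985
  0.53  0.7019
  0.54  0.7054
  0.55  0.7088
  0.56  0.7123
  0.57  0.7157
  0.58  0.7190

66.41

T = 0.5;  σ√T = 0.3394
d₁ = [ln(300/350) + (0.055 + 0.48²/2)·0.5] / 0.3394 = [-0.1542 + 0.0851] / 0.3394 = -0.2034 ≈ -0.20
d₂ = d₁ − σ√T = -0.2034 − 0.3394 = -0.5429 ≈ -0.54
exp(−rT) = exp(−0.055·0.5) = 0.9729
P = 350·0.9729·N(0.54) − 300·N(0.20) = 350·0.9729·0.7054 − 300·0.5793 = 240.1993 − 173.7900 = 66.4093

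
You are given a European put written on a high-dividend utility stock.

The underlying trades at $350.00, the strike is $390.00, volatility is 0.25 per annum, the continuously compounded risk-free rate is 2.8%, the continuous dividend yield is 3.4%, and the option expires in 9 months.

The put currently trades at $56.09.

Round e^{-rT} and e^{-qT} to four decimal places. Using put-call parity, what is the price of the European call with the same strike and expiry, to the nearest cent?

$15.38

e^(−qT) = e^(−0.034·0.75) = 0.9748;  e^(−rT) = e^(−0.028·0.75) = 0.9792
Put-call parity: C − P = S·e^(−qT) − K·e^(−rT) = 350·0.9748 − 390·0.9792 = 341.1800 − 381.8880 = -40.7080
C = P + (C − P) = 56.09 + (-40.7080) = 15.3820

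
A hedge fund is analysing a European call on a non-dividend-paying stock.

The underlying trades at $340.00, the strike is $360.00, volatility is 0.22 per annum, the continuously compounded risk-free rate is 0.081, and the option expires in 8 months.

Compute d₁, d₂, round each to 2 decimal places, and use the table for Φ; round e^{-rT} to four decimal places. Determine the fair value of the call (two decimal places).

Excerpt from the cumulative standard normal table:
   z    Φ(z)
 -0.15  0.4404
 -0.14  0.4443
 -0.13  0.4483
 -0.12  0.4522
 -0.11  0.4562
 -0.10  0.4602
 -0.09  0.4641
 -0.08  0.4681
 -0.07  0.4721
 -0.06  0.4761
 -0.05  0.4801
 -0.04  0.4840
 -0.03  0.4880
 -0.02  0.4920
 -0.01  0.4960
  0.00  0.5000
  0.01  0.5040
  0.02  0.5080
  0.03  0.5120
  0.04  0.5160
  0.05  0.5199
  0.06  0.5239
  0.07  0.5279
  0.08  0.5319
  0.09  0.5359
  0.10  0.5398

$23.89

σ√T = 0.22 × 0.8165 = 0.1796
d₁ = [ln(340/360) + (0.081 + 0.22²/2)·0.6667] / 0.1796 = [-0.0572 + 0.0701] / 0.1796 = 0.0722 which rounds to 0.07
d₂ = d₁ − σ√T = 0.0722 − 0.1796 = -0.1074 which rounds to -0.11
e^(−rT) = e^(−0.081·0.6667) = 0.9474
N(d₁) = N(0.07) = 0.5279;  N(d₂) = N(-0.11) = 0.4562
C = 340·0.5279 − 360·0.9474·0.4562 = 179.4860 − 155.5934 = 23.8926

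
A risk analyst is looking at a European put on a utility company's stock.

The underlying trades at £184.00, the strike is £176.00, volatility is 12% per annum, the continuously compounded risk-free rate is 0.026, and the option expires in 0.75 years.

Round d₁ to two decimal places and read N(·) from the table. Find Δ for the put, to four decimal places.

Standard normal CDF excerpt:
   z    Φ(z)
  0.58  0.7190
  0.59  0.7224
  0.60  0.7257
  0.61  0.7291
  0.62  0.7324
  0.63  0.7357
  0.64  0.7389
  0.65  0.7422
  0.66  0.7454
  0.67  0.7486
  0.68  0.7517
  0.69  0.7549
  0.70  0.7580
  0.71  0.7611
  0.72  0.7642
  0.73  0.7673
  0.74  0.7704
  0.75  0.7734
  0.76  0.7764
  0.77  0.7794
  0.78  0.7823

σ√T = 0.12·√0.75 = 0.1039
d₁ = [ln(184/176) + (0.026 + 0.12²/2)·0.75] / 0.1039 = [0.0445 + 0.0249] / 0.1039 = 0.6673 ⇒ 0.67
N(d₁) = N(0.67) = 0.7486
Δ_put = N(d₁) − 1 = 0.7486 − 1 = -0.2514

-0.2514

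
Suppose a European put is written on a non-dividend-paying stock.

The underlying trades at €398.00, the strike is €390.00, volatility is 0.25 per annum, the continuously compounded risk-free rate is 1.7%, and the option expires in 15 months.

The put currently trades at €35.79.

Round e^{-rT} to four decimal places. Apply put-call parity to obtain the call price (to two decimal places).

exp(−rT) = exp(−0.017·1.25) = 0.9790
Put-call parity: C − P = S − K·e^(−rT) = 398 − 390·0.9790 = 398 − 381.8100 = 16.1900
C = P + (C − P) = 35.79 + (16.1900) = 51.9800

€51.98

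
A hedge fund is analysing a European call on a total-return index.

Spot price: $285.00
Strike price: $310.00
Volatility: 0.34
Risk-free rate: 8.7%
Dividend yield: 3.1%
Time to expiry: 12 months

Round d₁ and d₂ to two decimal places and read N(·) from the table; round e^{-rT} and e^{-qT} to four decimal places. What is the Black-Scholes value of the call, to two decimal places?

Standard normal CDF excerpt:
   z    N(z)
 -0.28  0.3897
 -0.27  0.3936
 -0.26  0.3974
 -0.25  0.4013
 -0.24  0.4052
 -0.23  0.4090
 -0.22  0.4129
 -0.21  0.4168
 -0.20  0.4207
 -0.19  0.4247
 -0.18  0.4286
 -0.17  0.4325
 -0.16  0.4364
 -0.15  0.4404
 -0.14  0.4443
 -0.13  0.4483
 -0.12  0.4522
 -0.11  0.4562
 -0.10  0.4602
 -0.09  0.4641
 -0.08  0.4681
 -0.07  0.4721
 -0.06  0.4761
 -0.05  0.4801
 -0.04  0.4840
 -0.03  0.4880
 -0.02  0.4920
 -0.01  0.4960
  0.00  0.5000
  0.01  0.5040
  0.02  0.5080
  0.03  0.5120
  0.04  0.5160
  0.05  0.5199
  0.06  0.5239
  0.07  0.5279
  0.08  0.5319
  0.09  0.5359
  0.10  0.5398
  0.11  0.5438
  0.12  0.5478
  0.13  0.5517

$34.03

σ√T = 0.34 × 1.0000 = 0.3400
d₁ = [ln(285/310) + (0.087 − 0.031 + 0.34²/2)·1] / 0.3400 = [-0.0841 + 0.1138] / 0.3400 = 0.0874 ≈ 0.09
d₂ = d₁ − σ√T = 0.0874 − 0.3400 = -0.2526 ≈ -0.25
exp(−qT) = exp(−0.031·1) = 0.9695;  exp(−rT) = exp(−0.087·1) = 0.9167
C = 285·0.9695·N(0.09) − 310·0.9167·N(-0.25) = 285·0.9695·0.5359 − 310·0.9167·0.4013 = 148.0732 − 114.0402 = 34.0330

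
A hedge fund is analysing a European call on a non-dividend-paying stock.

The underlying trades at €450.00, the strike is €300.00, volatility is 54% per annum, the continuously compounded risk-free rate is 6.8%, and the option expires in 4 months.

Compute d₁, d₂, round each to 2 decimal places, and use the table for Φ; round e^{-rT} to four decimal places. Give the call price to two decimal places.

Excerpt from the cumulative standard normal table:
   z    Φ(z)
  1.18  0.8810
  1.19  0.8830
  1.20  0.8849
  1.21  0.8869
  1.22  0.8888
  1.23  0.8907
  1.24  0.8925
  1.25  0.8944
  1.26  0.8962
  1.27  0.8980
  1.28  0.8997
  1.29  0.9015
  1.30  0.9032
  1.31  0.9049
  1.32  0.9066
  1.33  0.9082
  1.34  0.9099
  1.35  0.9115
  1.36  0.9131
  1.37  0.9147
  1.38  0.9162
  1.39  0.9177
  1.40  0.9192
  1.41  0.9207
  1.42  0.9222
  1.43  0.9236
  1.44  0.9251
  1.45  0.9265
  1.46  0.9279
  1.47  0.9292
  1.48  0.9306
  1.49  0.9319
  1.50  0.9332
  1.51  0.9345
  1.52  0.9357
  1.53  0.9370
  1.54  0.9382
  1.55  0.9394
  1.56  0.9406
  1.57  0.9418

€160.98

T = 0.3333;  σ√T = 0.3118
ln(S/K) + (r + σ²/2)T = ln(450/300) + (0.068 + 0.54²/2)·0.3333 = 0.4055 + 0.0713 = 0.4767
d₁ = 0.4767 / 0.3118 = 1.5291 which rounds to 1.53
d₂ = d₁ − σ√T = 1.5291 − 0.3118 = 1.2173 which rounds to 1.22
e^(−rT) = e^(−0.068·0.3333) = 0.9776
C = 450·N(1.53) − 300·0.9776·N(1.22) = 450·0.9370 − 300·0.9776·0.8888 = 421.6500 − 260.6673 = 160.9827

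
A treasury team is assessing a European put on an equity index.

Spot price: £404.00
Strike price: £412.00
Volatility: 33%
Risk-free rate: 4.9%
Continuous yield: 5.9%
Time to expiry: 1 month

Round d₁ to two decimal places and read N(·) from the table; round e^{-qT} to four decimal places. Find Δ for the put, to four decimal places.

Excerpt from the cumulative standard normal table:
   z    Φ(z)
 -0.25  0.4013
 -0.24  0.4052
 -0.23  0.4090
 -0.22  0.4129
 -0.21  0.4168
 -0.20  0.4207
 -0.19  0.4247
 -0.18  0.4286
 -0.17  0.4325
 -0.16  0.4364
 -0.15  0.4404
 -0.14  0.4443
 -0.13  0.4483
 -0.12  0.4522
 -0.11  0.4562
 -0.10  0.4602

-0.5647

T = 0.08333;  σ√T = 0.0953
d₁ = [ln(404/412) + (0.049 − 0.059 + 0.33²/2)·0.08333] / 0.0953 = [-0.0196 + 0.0037] / 0.0953 = -0.1670 ≈ -0.17
N(d₁) = N(-0.17) = 0.4325
Δ_put = exp(−qT)·(N(d₁) − 1) = 0.9951·(0.4325 − 1) = -0.5647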